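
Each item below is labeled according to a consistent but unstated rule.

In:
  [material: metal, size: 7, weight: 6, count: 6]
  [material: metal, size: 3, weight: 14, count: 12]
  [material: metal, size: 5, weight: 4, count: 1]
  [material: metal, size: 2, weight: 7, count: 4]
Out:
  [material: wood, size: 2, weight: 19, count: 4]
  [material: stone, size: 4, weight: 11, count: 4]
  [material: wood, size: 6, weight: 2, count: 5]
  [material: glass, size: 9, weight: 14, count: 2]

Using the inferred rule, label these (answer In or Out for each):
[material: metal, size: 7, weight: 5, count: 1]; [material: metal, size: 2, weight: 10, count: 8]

The rule appears to be: material is metal.

In, In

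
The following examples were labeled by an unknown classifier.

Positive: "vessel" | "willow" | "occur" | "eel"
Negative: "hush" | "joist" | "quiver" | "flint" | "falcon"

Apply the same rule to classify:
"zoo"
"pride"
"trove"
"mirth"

Positive, Negative, Negative, Negative

The simplest hypothesis consistent with all the labels is: has a double letter.
"zoo": 'oo' doubled, has this property → Positive. "pride": no doubled letter, doesn't qualify → Negative. "trove": no doubled letter, doesn't qualify → Negative. "mirth": no doubled letter, doesn't qualify → Negative.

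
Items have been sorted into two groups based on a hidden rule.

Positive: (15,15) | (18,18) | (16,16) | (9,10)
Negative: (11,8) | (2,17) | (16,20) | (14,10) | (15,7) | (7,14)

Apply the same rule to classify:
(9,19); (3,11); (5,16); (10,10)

Negative, Negative, Negative, Positive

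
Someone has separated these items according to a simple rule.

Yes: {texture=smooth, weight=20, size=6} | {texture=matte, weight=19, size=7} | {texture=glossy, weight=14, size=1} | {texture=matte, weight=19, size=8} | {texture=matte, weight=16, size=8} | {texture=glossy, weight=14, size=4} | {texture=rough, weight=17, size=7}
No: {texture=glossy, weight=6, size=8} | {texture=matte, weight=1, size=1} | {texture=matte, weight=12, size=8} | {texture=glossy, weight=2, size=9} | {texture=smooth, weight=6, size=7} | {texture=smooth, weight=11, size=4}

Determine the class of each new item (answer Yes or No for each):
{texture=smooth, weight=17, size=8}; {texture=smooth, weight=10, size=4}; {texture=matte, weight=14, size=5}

All 'Yes' examples share one property — weight ≥ 14 — and every 'No' example lacks it.
{texture=smooth, weight=17, size=8}: weight = 17 — fits, so Yes.
{texture=smooth, weight=10, size=4}: weight = 10 — lacks this property, so No.
{texture=matte, weight=14, size=5}: weight = 14 — fits, so Yes.

Yes, No, Yes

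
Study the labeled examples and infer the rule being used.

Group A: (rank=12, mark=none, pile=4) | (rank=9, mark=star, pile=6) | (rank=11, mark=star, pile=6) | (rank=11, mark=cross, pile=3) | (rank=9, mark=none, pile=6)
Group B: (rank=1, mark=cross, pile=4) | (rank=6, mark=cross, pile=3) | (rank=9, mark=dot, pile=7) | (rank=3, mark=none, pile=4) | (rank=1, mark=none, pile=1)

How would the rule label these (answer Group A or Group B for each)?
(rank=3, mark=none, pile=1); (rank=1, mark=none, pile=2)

'Group A' ⟺ rank ≥ 9 AND pile ≤ 6.
(rank=3, mark=none, pile=1): Group B (rank = 3, pile = 1).
(rank=1, mark=none, pile=2): Group B (rank = 1, pile = 2).

Group B, Group B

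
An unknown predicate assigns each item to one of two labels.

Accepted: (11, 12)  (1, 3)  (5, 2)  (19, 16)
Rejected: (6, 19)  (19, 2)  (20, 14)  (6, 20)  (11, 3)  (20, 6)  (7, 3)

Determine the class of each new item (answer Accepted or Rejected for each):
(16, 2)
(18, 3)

Rejected, Rejected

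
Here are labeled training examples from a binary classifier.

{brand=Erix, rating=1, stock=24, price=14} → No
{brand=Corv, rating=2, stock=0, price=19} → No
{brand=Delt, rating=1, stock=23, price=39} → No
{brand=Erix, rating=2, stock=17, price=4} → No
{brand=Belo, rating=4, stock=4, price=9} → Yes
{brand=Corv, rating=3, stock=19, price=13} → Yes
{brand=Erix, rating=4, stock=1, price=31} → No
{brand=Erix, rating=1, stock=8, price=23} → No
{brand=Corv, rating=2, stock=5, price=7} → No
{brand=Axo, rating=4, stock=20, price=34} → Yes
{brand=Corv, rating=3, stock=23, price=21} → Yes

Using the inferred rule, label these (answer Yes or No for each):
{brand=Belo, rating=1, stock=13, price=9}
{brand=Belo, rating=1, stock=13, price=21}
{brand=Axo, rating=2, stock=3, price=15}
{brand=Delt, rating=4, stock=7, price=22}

No, No, No, Yes

All 'Yes' examples share one property — stock ≥ 4 AND rating ≥ 3 — and every 'No' example lacks it.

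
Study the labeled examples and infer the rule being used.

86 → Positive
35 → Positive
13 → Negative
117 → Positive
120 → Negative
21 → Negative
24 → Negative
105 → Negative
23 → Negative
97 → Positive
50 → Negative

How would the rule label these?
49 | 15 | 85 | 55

Positive, Negative, Positive, Positive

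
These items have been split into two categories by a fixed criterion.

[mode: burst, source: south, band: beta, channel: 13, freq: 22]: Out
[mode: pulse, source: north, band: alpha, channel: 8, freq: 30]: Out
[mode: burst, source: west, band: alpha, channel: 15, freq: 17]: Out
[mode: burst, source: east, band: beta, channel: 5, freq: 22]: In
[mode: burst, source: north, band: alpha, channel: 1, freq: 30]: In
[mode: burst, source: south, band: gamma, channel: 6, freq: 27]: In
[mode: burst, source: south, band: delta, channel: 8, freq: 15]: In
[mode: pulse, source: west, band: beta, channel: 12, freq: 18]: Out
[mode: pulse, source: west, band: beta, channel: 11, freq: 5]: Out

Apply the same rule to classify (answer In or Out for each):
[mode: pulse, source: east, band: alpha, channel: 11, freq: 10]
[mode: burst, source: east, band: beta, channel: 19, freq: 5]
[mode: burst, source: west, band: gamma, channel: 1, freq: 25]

Out, Out, In

Every 'In' example satisfies: mode is burst AND channel ≤ 8. None of the 'Out' examples do.
[mode: pulse, source: east, band: alpha, channel: 11, freq: 10]: mode is pulse, channel = 11, doesn't qualify → Out. [mode: burst, source: east, band: beta, channel: 19, freq: 5]: mode is burst, channel = 19, doesn't qualify → Out. [mode: burst, source: west, band: gamma, channel: 1, freq: 25]: mode is burst, channel = 1, satisfies this → In.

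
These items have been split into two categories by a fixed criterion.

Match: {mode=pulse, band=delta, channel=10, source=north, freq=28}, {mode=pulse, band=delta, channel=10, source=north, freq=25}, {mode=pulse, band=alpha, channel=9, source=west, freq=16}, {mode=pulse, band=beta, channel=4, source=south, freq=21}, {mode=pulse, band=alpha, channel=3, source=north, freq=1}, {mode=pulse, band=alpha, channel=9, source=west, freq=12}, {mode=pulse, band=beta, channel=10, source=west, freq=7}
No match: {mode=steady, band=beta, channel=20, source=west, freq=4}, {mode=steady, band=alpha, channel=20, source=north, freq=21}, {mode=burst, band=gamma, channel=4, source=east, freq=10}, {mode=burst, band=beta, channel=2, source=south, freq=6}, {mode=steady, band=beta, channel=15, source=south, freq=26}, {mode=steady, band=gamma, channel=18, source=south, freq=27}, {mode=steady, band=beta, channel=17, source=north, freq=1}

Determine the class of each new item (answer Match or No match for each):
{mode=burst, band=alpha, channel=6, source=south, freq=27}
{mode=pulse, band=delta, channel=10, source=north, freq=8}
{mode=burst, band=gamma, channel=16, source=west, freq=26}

A rule that fits every label: mode is pulse — true of each 'Match' example, false of each 'No match' one.
No match: {mode=burst, band=alpha, channel=6, source=south, freq=27}, since mode is burst. Match: {mode=pulse, band=delta, channel=10, source=north, freq=8}, since mode is pulse. No match: {mode=burst, band=gamma, channel=16, source=west, freq=26}, since mode is burst.

No match, Match, No match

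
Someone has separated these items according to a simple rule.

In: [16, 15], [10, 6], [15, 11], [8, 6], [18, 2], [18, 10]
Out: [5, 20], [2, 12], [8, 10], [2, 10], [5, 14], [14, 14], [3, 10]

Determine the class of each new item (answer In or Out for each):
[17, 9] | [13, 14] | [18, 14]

Comparing the two groups points to one rule — first > second.

In, Out, In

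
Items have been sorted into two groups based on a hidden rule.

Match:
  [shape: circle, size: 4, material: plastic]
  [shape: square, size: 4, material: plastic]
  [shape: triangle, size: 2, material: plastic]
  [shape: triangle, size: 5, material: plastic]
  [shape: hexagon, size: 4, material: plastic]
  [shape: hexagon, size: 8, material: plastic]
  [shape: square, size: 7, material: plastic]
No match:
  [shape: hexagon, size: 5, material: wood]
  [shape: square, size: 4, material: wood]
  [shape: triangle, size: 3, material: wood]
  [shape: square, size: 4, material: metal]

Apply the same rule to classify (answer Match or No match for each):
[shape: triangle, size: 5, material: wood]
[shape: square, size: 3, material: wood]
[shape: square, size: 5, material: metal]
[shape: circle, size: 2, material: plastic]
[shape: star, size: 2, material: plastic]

No match, No match, No match, Match, Match

The simplest hypothesis consistent with all the labels is: material is plastic.
[shape: triangle, size: 5, material: wood] → material is wood → No match. [shape: square, size: 3, material: wood] → material is wood → No match. [shape: square, size: 5, material: metal] → material is metal → No match. [shape: circle, size: 2, material: plastic] → material is plastic → Match. [shape: star, size: 2, material: plastic] → material is plastic → Match.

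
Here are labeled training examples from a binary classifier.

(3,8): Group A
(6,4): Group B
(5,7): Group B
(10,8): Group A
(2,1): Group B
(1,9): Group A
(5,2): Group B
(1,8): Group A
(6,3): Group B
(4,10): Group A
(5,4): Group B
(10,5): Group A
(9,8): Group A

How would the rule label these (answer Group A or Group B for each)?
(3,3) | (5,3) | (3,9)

'Group A' ⟺ max ≥ 8.

Group B, Group B, Group A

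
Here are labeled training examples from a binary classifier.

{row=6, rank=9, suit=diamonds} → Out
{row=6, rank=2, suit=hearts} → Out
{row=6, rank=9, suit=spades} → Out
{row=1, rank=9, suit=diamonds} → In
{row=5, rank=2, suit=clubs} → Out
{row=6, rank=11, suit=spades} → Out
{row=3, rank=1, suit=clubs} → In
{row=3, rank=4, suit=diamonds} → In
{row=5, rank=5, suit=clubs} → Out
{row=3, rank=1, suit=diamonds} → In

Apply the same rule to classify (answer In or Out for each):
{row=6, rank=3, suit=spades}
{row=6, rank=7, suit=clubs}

Out, Out

The common property of the 'In' items is: row ≤ 3. No 'Out' item has it.
Out: {row=6, rank=3, suit=spades}, since row = 6.
Out: {row=6, rank=7, suit=clubs}, since row = 6.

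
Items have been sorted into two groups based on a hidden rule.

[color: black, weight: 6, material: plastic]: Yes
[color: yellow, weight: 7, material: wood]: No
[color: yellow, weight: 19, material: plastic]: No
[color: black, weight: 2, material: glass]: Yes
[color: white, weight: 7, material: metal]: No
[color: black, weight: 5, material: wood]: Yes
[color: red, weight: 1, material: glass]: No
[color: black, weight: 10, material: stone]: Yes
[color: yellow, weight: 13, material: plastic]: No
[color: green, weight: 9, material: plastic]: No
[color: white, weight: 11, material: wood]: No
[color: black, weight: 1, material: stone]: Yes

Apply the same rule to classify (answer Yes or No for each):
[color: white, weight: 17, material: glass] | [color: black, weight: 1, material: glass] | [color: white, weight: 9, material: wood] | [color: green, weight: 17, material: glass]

A rule that fits every label: color is black — true of each 'Yes' example, false of each 'No' one.
[color: white, weight: 17, material: glass] → color is white → No.
[color: black, weight: 1, material: glass] → color is black → Yes.
[color: white, weight: 9, material: wood] → color is white → No.
[color: green, weight: 17, material: glass] → color is green → No.

No, Yes, No, No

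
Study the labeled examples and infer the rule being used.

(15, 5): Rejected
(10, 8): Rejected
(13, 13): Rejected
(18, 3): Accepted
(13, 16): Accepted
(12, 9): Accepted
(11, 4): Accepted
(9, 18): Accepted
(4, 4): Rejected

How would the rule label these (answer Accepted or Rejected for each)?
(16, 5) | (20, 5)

Looking at the examples, the only property every 'Accepted' case has and every 'Rejected' case lacks is: sum is odd.

Accepted, Accepted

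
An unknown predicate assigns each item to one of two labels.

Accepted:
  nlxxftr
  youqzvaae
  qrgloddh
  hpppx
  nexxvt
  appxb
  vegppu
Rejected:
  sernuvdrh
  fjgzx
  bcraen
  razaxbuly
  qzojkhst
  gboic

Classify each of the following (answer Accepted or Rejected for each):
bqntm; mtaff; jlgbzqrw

Rejected, Accepted, Rejected

The common property of the 'Accepted' items is: has a double letter. No 'Rejected' item has it.
bqntm: no doubled letter, does not fit → Rejected. mtaff: 'ff' doubled, qualifies → Accepted. jlgbzqrw: no doubled letter, does not fit → Rejected.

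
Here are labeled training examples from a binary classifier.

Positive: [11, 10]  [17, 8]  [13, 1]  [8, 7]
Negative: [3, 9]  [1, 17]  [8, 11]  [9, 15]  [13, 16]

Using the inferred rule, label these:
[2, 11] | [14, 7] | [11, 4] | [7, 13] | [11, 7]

Negative, Positive, Positive, Negative, Positive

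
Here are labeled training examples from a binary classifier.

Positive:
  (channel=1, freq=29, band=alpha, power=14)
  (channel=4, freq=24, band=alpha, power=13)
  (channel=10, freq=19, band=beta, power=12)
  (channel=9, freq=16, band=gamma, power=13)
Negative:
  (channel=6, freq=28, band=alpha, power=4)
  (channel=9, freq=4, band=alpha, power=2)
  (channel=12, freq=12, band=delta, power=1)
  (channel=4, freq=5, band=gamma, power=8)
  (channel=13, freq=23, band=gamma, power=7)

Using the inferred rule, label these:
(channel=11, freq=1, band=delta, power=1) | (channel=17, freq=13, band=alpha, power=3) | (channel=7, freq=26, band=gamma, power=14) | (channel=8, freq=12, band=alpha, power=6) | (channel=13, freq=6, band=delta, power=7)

Negative, Negative, Positive, Negative, Negative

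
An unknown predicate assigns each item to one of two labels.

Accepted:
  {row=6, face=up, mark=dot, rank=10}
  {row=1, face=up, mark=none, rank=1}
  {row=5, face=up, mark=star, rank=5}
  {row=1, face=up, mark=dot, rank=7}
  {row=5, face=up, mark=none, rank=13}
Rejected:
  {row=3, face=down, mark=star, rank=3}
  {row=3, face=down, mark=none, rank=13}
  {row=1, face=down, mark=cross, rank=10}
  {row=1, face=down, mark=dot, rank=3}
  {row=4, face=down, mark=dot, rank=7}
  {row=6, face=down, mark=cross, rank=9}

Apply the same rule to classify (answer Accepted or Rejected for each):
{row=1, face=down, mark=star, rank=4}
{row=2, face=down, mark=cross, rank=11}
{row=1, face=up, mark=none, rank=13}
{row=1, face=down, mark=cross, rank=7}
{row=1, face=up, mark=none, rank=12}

Rejected, Rejected, Accepted, Rejected, Accepted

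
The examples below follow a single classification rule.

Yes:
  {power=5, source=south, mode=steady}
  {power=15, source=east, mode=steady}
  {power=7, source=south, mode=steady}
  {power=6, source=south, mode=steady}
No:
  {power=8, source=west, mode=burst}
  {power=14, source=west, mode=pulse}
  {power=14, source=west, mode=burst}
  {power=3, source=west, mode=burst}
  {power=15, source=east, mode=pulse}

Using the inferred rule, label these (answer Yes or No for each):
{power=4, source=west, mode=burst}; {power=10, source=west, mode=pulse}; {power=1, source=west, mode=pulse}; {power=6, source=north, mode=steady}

All 'Yes' examples share one property — mode is steady — and every 'No' example lacks it.
{power=4, source=west, mode=burst} → mode is burst → No.
{power=10, source=west, mode=pulse} → mode is pulse → No.
{power=1, source=west, mode=pulse} → mode is pulse → No.
{power=6, source=north, mode=steady} → mode is steady → Yes.

No, No, No, Yes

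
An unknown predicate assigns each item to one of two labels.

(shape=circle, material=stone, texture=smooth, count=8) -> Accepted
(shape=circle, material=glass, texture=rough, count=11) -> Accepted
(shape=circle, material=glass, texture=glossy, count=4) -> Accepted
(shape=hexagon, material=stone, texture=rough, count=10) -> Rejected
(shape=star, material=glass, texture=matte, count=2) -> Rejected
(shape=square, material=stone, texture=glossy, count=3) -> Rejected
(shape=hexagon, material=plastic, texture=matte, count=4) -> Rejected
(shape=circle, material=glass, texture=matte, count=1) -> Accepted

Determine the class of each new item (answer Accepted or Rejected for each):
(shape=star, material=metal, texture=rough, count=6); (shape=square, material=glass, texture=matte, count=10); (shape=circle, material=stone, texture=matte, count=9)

Rejected, Rejected, Accepted

The rule appears to be: shape is circle.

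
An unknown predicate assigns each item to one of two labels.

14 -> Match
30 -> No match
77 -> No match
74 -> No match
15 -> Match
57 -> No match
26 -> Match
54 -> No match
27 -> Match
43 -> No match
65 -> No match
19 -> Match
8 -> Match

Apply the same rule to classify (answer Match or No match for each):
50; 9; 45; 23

The pattern is that an item is 'Match' exactly when: at most 27.
No match: 50, since 50 > 27.
Match: 9, since 9 ≤ 27.
No match: 45, since 45 > 27.
Match: 23, since 23 ≤ 27.

No match, Match, No match, Match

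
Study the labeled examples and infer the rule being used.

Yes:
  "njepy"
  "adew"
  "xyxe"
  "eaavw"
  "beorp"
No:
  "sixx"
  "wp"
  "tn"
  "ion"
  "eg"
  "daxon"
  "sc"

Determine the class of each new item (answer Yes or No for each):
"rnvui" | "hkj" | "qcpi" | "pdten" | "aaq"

No, No, No, Yes, No

The rule appears to be: length ≥ 3 AND contains 'e'.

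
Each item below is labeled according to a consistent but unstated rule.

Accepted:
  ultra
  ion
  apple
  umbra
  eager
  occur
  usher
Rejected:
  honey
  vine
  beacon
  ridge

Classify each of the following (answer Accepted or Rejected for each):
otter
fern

Accepted, Rejected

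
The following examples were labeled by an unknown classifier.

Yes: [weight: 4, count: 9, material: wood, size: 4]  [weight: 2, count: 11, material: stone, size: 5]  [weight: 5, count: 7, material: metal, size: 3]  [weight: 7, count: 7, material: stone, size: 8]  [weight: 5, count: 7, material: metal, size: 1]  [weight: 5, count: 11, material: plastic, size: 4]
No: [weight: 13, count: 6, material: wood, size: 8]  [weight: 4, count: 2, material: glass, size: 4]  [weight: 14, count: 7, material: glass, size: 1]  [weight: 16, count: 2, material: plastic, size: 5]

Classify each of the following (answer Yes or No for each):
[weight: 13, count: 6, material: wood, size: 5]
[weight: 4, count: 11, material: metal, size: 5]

The classifier is using: weight ≤ 7 AND count ≥ 6.
No: [weight: 13, count: 6, material: wood, size: 5], since weight = 13, count = 6.
Yes: [weight: 4, count: 11, material: metal, size: 5], since weight = 4, count = 11.

No, Yes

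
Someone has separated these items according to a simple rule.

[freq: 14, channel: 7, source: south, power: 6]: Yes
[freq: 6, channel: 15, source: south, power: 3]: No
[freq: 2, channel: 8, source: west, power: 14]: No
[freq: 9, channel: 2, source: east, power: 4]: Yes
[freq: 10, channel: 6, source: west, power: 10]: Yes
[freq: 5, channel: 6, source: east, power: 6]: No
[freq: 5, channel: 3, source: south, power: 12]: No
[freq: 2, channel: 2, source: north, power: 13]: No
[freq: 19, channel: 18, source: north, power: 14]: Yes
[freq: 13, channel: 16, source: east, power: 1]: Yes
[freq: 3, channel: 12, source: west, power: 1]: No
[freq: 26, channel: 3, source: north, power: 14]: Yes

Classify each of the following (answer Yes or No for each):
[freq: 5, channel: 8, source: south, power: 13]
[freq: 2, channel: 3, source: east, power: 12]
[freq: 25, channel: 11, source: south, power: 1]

No, No, Yes

The simplest hypothesis consistent with all the labels is: freq ≥ 9.
[freq: 5, channel: 8, source: south, power: 13] → freq = 5 → No. [freq: 2, channel: 3, source: east, power: 12] → freq = 2 → No. [freq: 25, channel: 11, source: south, power: 1] → freq = 25 → Yes.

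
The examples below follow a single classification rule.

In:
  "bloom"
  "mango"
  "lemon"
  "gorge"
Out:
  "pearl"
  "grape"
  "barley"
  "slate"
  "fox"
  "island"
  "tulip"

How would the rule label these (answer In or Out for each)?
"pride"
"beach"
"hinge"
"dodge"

The distinguishing property — length 5 AND contains 'o' — holds for all the 'In' cases and none of the 'Out' cases.
"pride" → length 5, no 'o' → Out.
"beach" → length 5, no 'o' → Out.
"hinge" → length 5, no 'o' → Out.
"dodge" → length 5, has 'o' → In.

Out, Out, Out, In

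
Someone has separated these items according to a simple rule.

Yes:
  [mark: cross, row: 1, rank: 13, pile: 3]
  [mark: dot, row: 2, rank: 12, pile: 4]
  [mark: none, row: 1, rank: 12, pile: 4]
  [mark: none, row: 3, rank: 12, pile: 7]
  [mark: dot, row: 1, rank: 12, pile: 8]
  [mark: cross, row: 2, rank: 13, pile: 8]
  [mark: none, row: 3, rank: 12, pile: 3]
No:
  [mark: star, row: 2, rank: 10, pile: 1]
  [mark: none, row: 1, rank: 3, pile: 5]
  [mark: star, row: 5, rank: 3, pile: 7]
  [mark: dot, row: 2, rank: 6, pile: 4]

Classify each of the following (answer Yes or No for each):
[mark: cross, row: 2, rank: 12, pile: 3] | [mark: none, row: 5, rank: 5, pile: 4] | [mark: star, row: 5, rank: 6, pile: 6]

Yes, No, No

The rule appears to be: rank ≥ 12.
[mark: cross, row: 2, rank: 12, pile: 3] — rank = 12, hence Yes.
[mark: none, row: 5, rank: 5, pile: 4] — rank = 5, hence No.
[mark: star, row: 5, rank: 6, pile: 6] — rank = 6, hence No.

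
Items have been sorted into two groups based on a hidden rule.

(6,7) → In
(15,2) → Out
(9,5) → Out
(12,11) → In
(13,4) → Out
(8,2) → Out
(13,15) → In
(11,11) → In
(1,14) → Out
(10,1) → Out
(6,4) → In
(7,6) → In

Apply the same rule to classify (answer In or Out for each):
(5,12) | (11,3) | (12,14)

Out, Out, In

The simplest hypothesis consistent with all the labels is: |first − second| ≤ 2.
(5,12) → |5−12| = 7 → Out.
(11,3) → |11−3| = 8 → Out.
(12,14) → |12−14| = 2 → In.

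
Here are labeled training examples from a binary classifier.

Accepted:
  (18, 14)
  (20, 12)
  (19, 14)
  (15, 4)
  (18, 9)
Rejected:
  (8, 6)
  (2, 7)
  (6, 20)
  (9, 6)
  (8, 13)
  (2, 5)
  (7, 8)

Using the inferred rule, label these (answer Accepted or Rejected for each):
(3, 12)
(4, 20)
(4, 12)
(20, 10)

Rejected, Rejected, Rejected, Accepted

'Accepted' ⟺ first ≥ 12.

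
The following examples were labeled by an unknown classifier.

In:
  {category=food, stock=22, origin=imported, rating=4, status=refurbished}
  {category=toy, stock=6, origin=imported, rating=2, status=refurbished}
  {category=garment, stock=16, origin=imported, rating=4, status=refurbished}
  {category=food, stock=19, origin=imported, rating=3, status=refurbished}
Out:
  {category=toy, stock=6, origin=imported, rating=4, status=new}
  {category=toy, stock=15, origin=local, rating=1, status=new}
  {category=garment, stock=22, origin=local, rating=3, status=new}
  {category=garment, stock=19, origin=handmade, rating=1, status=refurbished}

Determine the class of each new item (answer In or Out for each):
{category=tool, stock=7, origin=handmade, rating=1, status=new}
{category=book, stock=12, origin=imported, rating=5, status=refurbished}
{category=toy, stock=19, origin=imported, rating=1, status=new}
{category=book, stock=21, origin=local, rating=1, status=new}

Out, In, Out, Out

The pattern is that an item is 'In' exactly when: origin is imported AND status is refurbished.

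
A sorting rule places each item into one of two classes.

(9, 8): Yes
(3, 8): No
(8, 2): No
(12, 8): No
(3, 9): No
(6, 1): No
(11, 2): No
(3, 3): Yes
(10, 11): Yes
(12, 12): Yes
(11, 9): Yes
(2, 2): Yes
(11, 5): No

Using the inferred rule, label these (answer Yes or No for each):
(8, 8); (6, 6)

Yes, Yes

Every 'Yes' example satisfies: |first − second| ≤ 2. None of the 'No' examples do.
(8, 8): |8−8| = 0, qualifies → Yes.
(6, 6): |6−6| = 0, qualifies → Yes.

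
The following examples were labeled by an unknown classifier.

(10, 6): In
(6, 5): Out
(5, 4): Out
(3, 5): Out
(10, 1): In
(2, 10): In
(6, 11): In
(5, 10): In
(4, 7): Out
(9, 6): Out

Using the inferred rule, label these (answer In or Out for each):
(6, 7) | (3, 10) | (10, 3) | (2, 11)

Out, In, In, In

The distinguishing property — max ≥ 10 — holds for all the 'In' cases and none of the 'Out' cases.
Out: (6, 7), since max 7.
In: (3, 10), since max 10.
In: (10, 3), since max 10.
In: (2, 11), since max 11.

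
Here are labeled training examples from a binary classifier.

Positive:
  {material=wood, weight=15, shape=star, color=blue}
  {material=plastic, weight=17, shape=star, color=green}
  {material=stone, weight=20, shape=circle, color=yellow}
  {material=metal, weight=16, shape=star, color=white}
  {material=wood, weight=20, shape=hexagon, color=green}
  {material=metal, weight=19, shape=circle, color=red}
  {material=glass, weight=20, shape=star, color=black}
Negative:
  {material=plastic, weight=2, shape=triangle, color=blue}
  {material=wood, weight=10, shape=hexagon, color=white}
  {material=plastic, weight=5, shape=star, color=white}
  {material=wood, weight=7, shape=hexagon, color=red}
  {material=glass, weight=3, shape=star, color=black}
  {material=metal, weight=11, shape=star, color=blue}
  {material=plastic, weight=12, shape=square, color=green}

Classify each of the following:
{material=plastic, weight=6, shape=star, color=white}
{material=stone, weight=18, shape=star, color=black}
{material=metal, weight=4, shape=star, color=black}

Negative, Positive, Negative

Rule: weight ≥ 15. This holds for each 'Positive' example and fails for each 'Negative' one.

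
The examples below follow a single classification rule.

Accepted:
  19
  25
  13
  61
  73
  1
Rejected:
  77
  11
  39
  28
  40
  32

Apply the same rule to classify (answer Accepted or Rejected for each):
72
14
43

All 'Accepted' examples share one property — ≡ 1 (mod 6) — and every 'Rejected' example lacks it.
72: 72 mod 6 = 0 — fails this test, so Rejected. 14: 14 mod 6 = 2 — fails this test, so Rejected. 43: 43 mod 6 = 1 — meets the rule, so Accepted.

Rejected, Rejected, Accepted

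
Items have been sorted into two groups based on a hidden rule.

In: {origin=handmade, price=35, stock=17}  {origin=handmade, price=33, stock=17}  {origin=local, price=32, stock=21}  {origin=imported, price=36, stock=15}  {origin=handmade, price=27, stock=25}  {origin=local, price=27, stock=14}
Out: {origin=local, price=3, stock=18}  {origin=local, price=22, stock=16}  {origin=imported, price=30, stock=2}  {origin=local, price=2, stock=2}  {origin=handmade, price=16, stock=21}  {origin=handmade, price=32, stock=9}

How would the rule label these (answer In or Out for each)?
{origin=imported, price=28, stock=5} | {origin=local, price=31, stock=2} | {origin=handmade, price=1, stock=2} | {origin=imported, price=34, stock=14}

Out, Out, Out, In

Rule: stock ≥ 14 AND price ≥ 27. This holds for each 'In' example and fails for each 'Out' one.
{origin=imported, price=28, stock=5}: stock = 5, price = 28, doesn't match → Out. {origin=local, price=31, stock=2}: stock = 2, price = 31, doesn't match → Out. {origin=handmade, price=1, stock=2}: stock = 2, price = 1, doesn't match → Out. {origin=imported, price=34, stock=14}: stock = 14, price = 34, matches → In.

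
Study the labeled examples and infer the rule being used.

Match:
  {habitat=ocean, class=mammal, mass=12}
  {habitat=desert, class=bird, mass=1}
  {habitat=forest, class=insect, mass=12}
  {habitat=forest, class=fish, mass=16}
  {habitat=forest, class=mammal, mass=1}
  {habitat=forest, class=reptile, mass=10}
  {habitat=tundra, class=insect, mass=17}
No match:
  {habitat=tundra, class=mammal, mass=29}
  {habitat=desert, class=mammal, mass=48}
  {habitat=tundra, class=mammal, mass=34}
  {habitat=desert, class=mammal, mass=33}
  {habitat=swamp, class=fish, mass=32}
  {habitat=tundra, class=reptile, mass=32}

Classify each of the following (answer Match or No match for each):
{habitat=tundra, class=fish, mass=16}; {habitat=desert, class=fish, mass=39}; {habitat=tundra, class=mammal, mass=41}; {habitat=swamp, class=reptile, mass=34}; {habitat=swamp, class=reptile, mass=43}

Match, No match, No match, No match, No match

The classifier is using: mass ≤ 17.
{habitat=tundra, class=fish, mass=16} — mass = 16, hence Match.
{habitat=desert, class=fish, mass=39} — mass = 39, hence No match.
{habitat=tundra, class=mammal, mass=41} — mass = 41, hence No match.
{habitat=swamp, class=reptile, mass=34} — mass = 34, hence No match.
{habitat=swamp, class=reptile, mass=43} — mass = 43, hence No match.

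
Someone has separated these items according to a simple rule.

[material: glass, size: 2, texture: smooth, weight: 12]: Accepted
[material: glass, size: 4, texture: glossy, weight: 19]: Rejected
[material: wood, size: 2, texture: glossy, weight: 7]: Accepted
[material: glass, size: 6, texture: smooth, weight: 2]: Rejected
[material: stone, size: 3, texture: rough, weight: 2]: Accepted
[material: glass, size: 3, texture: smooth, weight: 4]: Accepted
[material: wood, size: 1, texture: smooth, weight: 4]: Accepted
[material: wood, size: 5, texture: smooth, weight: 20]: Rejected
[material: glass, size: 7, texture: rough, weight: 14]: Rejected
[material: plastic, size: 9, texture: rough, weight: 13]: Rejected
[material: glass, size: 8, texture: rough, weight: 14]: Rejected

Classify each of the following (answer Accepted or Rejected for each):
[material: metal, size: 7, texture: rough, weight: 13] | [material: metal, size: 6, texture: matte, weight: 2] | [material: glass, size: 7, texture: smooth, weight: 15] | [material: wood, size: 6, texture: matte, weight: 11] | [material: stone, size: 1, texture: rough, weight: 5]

Rejected, Rejected, Rejected, Rejected, Accepted

All 'Accepted' examples share one property — size ≤ 3 — and every 'Rejected' example lacks it.
[material: metal, size: 7, texture: rough, weight: 13]: Rejected (size = 7).
[material: metal, size: 6, texture: matte, weight: 2]: Rejected (size = 6).
[material: glass, size: 7, texture: smooth, weight: 15]: Rejected (size = 7).
[material: wood, size: 6, texture: matte, weight: 11]: Rejected (size = 6).
[material: stone, size: 1, texture: rough, weight: 5]: Accepted (size = 1).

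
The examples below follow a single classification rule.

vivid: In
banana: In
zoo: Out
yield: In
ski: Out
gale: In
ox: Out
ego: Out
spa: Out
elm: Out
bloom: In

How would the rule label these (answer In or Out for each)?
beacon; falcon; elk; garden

In, In, Out, In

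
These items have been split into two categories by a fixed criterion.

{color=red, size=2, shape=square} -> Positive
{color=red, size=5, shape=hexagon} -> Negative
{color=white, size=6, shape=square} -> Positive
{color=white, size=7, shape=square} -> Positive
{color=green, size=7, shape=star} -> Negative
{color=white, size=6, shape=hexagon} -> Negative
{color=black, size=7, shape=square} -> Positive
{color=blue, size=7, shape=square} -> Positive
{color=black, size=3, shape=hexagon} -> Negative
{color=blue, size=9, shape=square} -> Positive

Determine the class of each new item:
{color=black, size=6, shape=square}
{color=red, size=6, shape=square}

Positive, Positive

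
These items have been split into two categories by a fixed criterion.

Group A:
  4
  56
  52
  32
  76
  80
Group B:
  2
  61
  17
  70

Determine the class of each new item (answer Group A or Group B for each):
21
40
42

All 'Group A' examples share one property — multiple of 4 — and every 'Group B' example lacks it.
21: 21 = 4·5 + 1, lacks this property → Group B.
40: 40 = 4·10, satisfies this → Group A.
42: 42 = 4·10 + 2, lacks this property → Group B.

Group B, Group A, Group B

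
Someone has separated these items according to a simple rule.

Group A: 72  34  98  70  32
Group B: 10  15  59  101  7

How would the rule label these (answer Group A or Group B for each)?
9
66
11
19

Group B, Group A, Group B, Group B

A rule that fits every label: even AND at least 15 — true of each 'Group A' example, false of each 'Group B' one.
9 → 9 is odd, 9 < 15 → Group B.
66 → 66 is even, 66 ≥ 15 → Group A.
11 → 11 is odd, 11 < 15 → Group B.
19 → 19 is odd, 19 ≥ 15 → Group B.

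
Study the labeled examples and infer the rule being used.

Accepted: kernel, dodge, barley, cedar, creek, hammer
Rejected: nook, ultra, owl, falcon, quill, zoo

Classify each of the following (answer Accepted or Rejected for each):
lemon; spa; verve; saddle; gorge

One predicate separates the groups cleanly: contains 'e'.
Accepted: lemon, since has 'e'. Rejected: spa, since no 'e'. Accepted: verve, since has 'e'. Accepted: saddle, since has 'e'. Accepted: gorge, since has 'e'.

Accepted, Rejected, Accepted, Accepted, Accepted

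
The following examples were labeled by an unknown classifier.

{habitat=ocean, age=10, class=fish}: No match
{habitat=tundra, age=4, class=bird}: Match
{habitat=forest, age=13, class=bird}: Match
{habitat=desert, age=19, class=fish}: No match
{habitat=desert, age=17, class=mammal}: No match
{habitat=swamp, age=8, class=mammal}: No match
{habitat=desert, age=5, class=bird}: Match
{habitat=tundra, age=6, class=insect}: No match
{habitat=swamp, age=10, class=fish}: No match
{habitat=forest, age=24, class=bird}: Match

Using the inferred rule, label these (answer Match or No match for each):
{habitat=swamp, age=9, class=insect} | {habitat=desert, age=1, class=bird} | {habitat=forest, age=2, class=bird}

No match, Match, Match

All 'Match' examples share one property — class is bird — and every 'No match' example lacks it.
{habitat=swamp, age=9, class=insect} → class is insect → No match. {habitat=desert, age=1, class=bird} → class is bird → Match. {habitat=forest, age=2, class=bird} → class is bird → Match.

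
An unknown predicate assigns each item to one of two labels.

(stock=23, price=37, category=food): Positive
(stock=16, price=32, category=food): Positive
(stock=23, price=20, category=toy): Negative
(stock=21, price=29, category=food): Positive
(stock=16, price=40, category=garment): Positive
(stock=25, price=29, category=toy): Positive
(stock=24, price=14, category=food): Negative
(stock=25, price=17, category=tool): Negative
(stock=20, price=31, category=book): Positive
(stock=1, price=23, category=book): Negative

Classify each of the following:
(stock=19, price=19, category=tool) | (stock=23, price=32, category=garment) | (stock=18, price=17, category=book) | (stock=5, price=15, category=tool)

Negative, Positive, Negative, Negative

The rule appears to be: price ≥ 29.
Negative: (stock=19, price=19, category=tool), since price = 19. Positive: (stock=23, price=32, category=garment), since price = 32. Negative: (stock=18, price=17, category=book), since price = 17. Negative: (stock=5, price=15, category=tool), since price = 15.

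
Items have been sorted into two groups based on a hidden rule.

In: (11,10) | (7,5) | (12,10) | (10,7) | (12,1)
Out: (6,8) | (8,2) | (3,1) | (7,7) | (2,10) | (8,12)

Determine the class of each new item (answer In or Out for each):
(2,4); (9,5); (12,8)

'In' ⟺ first > second AND sum ≥ 12.
(2,4): Out (2 < 4, 2+4 = 6).
(9,5): In (9 > 5, 9+5 = 14).
(12,8): In (12 > 8, 12+8 = 20).

Out, In, In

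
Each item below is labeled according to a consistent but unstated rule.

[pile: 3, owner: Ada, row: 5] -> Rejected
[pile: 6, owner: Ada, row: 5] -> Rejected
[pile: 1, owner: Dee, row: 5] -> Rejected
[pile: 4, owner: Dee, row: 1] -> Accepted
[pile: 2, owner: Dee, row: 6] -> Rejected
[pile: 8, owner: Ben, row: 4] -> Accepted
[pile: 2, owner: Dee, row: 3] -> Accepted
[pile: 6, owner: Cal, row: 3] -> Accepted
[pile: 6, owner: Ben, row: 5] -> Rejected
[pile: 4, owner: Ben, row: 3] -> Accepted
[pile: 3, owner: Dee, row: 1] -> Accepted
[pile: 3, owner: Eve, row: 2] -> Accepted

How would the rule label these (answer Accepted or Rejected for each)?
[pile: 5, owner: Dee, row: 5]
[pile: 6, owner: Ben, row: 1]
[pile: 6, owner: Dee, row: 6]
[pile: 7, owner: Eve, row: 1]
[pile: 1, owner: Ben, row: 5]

Rejected, Accepted, Rejected, Accepted, Rejected

Rule: row ≤ 4. This holds for each 'Accepted' example and fails for each 'Rejected' one.
[pile: 5, owner: Dee, row: 5] — row = 5, hence Rejected. [pile: 6, owner: Ben, row: 1] — row = 1, hence Accepted. [pile: 6, owner: Dee, row: 6] — row = 6, hence Rejected. [pile: 7, owner: Eve, row: 1] — row = 1, hence Accepted. [pile: 1, owner: Ben, row: 5] — row = 5, hence Rejected.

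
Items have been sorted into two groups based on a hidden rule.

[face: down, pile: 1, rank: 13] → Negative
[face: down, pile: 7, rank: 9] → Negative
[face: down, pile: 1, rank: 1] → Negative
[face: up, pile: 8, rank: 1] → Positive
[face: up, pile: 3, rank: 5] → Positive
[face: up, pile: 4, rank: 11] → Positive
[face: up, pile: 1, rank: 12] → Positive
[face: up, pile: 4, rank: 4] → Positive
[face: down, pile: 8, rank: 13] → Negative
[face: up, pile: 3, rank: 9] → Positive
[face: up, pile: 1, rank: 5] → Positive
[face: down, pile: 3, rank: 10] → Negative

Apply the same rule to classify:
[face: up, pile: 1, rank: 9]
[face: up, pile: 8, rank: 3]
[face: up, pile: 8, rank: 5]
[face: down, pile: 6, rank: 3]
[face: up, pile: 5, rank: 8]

Positive, Positive, Positive, Negative, Positive

All 'Positive' examples share one property — face is up — and every 'Negative' example lacks it.
[face: up, pile: 1, rank: 9] — face is up, hence Positive.
[face: up, pile: 8, rank: 3] — face is up, hence Positive.
[face: up, pile: 8, rank: 5] — face is up, hence Positive.
[face: down, pile: 6, rank: 3] — face is down, hence Negative.
[face: up, pile: 5, rank: 8] — face is up, hence Positive.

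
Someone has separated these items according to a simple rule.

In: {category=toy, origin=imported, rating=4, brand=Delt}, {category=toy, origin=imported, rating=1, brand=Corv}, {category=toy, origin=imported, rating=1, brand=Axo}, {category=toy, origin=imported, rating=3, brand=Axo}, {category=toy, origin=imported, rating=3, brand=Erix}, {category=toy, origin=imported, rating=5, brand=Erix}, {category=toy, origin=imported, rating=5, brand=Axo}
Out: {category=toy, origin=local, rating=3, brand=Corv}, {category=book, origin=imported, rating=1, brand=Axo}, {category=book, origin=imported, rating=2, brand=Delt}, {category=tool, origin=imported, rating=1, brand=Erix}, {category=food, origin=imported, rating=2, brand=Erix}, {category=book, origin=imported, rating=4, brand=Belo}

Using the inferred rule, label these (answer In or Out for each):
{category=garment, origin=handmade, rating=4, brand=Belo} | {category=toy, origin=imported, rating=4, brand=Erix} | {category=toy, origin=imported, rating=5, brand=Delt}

Out, In, In

The classifier is using: origin is imported AND category is toy.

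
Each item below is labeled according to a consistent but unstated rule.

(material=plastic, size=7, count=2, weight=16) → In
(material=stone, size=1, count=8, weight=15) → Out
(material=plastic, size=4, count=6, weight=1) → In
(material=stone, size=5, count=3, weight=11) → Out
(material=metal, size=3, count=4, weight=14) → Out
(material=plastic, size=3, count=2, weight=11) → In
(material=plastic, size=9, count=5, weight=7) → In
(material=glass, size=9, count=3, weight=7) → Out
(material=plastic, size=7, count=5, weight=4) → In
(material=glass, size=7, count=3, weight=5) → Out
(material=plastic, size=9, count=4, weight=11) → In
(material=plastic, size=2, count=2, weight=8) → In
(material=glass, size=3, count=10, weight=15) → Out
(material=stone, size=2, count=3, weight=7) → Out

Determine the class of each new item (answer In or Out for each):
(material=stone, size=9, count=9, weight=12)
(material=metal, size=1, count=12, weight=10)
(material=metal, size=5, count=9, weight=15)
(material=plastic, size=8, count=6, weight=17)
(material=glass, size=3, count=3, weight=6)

Out, Out, Out, In, Out

'In' ⟺ material is plastic.
(material=stone, size=9, count=9, weight=12): material is stone — lacks this property, so Out.
(material=metal, size=1, count=12, weight=10): material is metal — lacks this property, so Out.
(material=metal, size=5, count=9, weight=15): material is metal — lacks this property, so Out.
(material=plastic, size=8, count=6, weight=17): material is plastic — satisfies this, so In.
(material=glass, size=3, count=3, weight=6): material is glass — lacks this property, so Out.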